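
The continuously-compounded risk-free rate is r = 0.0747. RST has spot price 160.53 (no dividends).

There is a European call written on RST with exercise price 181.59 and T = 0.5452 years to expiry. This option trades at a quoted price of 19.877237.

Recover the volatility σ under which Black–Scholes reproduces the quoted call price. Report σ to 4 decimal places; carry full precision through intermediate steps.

At σ = 0.5351 the Black–Scholes value reproduces the quote:
σ√T = 0.5351·√0.5452 = 0.395105
d₁ = (ln(S/K) + (r+σ²/2)T) / (σ√T) = (ln(160.53/181.59) + (0.0747+0.5351²/2)·0.5452) / 0.395105 = (-0.123271 + 0.118781) / 0.395105 = -0.011364
d₂ = d₁ − σ√T = -0.011364 − 0.395105 = -0.406469
e^{−rT} = 0.960092
N(d₁) = 0.495466,  N(d₂) = 0.342199
V = S·N(d₁) − K·e^{−rT}·N(d₂) = 79.537234 − 59.659997 = 19.877237 (matching the quote); vega is positive throughout, so no other σ reproduces this price

sigma = 0.5351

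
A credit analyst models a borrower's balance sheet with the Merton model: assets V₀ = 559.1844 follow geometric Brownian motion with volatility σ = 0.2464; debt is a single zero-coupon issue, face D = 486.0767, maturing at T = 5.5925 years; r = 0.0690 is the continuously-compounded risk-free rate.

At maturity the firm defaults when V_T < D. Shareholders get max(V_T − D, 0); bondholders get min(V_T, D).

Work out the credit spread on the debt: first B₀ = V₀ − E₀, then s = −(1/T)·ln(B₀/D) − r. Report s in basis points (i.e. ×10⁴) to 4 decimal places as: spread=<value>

With assets at 559.1844 and a single debt payment of 486.0767 at 5.5925 years:
d₁ = [ln(V₀/D) + (r + σ²/2)T] / (σ√T)
   = [ln(559.1844/486.0767) + (0.0690 + 0.5·0.2464²)·5.5925] / (0.2464·√5.5925)
   = [0.140113 + 0.555651] / 0.582698 = 1.194038
d₂ = d₁ − σ√T = 1.194038 − 0.582698 = 0.611340
N(d₁) = 0.883768,  N(d₂) = 0.729513,  e^(−rT) = 0.679850
E₀ = V₀·N(d₁) − D·e^(−rT)·N(d₂)
   = 559.1844·0.883768 − 486.0767·0.679850·0.729513 = 253.115182
B₀ = V₀ − E₀ = 559.1844 − 253.115182 = 306.069218
spread = −(1/T)·ln(B₀/D) − r = −(1/5.5925)·ln(306.069218/486.0767) − 0.0690 = 0.01370991
in basis points: 0.01370991 × 10⁴ = 137.0991 bp

spread=137.0991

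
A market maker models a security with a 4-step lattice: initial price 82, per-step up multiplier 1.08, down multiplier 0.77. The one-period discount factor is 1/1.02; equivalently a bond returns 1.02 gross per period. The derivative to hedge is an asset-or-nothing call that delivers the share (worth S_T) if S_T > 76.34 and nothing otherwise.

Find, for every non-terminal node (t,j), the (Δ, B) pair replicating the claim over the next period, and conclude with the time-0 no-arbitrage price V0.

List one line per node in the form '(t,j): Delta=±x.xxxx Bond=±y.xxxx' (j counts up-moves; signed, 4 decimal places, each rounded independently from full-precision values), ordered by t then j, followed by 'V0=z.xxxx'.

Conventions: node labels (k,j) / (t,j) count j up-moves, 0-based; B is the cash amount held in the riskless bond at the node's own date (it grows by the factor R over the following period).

The replicating-portfolio and risk-neutral prices coincide; use p* = (1.02−0.77)/(1.08−0.77) = 0.8065 for the latter.
Expiry values: V(4,0)=0.0000, V(4,1)=0.0000, V(4,2)=0.0000, V(4,3)=79.5382, V(4,4)=111.5601
(3,0): S=37.4357. Δ = (V_up−V_dn)/(S_up−S_dn) = (0.0000−0.0000)/(40.4306−28.8255) = 0.0000. V = [p*·0.0000 + (1−p*)·0.0000]/1.02 = 0.0000. B = V − Δ·S = 0.0000.
(3,1): S=52.5072. Δ = (V_up−V_dn)/(S_up−S_dn) = (0.0000−0.0000)/(56.7078−40.4306) = 0.0000. V = [p*·0.0000 + (1−p*)·0.0000]/1.02 = 0.0000. B = V − Δ·S = 0.0000.
(3,2): S=73.6465. Δ = (V_up−V_dn)/(S_up−S_dn) = (79.5382−0.0000)/(79.5382−56.7078) = 3.4839. V = [p*·79.5382 + (1−p*)·0.0000]/1.02 = 62.8860. B = V − Δ·S = -193.6889.
(3,3): S=103.2964. Δ = (V_up−V_dn)/(S_up−S_dn) = (111.5601−79.5382)/(111.5601−79.5382) = 1.0000. V = [p*·111.5601 + (1−p*)·79.5382]/1.02 = 103.2964. B = V − Δ·S = 0.0000.
(2,0): S=48.6178. Δ = (V_up−V_dn)/(S_up−S_dn) = (0.0000−0.0000)/(52.5072−37.4357) = 0.0000. V = [p*·0.0000 + (1−p*)·0.0000]/1.02 = 0.0000. B = V − Δ·S = 0.0000.
(2,1): S=68.1912. Δ = (V_up−V_dn)/(S_up−S_dn) = (62.8860−0.0000)/(73.6465−52.5072) = 2.9748. V = [p*·62.8860 + (1−p*)·0.0000]/1.02 = 49.7201. B = V − Δ·S = -153.1380.
(2,2): S=95.6448. Δ = (V_up−V_dn)/(S_up−S_dn) = (103.2964−62.8860)/(103.2964−73.6465) = 1.3629. V = [p*·103.2964 + (1−p*)·62.8860]/1.02 = 93.6030. B = V − Δ·S = -36.7531.
(1,0): S=63.1400. Δ = (V_up−V_dn)/(S_up−S_dn) = (49.7201−0.0000)/(68.1912−48.6178) = 2.5402. V = [p*·49.7201 + (1−p*)·0.0000]/1.02 = 39.3107. B = V − Δ·S = -121.0768.
(1,1): S=88.5600. Δ = (V_up−V_dn)/(S_up−S_dn) = (93.6030−49.7201)/(95.6448−68.1912) = 1.5984. V = [p*·93.6030 + (1−p*)·49.7201]/1.02 = 83.4407. B = V − Δ·S = -58.1169.
(0,0): S=82.0000. Δ = (V_up−V_dn)/(S_up−S_dn) = (83.4407−39.3107)/(88.5600−63.1400) = 1.7360. V = [p*·83.4407 + (1−p*)·39.3107]/1.02 = 73.4308. B = V − Δ·S = -68.9242.
Check: Δ(0,0)·S0 + B(0,0) = 73.4308 = V0.

(0,0): Delta=1.7360 Bond=-68.9242
(1,0): Delta=2.5402 Bond=-121.0768
(1,1): Delta=1.5984 Bond=-58.1169
(2,0): Delta=0.0000 Bond=0.0000
(2,1): Delta=2.9748 Bond=-153.1380
(2,2): Delta=1.3629 Bond=-36.7531
(3,0): Delta=0.0000 Bond=0.0000
(3,1): Delta=0.0000 Bond=0.0000
(3,2): Delta=3.4839 Bond=-193.6889
(3,3): Delta=1.0000 Bond=0.0000
V0=73.4308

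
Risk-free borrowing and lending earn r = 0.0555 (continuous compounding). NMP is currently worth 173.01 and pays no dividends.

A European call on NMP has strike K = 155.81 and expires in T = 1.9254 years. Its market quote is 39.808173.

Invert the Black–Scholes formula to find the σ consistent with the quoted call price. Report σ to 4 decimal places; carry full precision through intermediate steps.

At σ = 0.2199 the Black–Scholes value reproduces the quote:
σ√T = 0.2199·√1.9254 = 0.305131
d₁ = (ln(S/K) + (r+σ²/2)T) / (σ√T) = (ln(173.01/155.81) + (0.0555+0.2199²/2)·1.9254) / 0.305131 = (0.104712 + 0.153412) / 0.305131 = 0.845946
d₂ = d₁ − σ√T = 0.845946 − 0.305131 = 0.540816
e^{−rT} = 0.898652
N(d₁) = 0.801209,  N(d₂) = 0.705683
V = S·N(d₁) − K·e^{−rT}·N(d₂) = 138.617114 − 98.808942 = 39.808173 (equal to the quote); since ∂V/∂σ > 0 for all σ, the implied volatility is unique

sigma = 0.2199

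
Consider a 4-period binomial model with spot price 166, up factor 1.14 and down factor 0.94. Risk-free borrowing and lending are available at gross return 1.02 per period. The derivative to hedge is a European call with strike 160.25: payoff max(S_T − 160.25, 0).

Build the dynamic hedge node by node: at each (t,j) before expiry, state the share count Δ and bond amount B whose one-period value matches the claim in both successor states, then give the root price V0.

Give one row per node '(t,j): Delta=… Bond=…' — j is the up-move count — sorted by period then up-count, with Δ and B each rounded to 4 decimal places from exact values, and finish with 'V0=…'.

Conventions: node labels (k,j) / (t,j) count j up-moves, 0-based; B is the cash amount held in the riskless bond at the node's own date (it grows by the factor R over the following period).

(0,0): Delta=0.7933 Bond=-109.0837
(1,0): Delta=0.6489 Bond=-88.7288
(1,1): Delta=0.9719 Bond=-145.0703
(2,0): Delta=0.4060 Bond=-54.8825
(2,1): Delta=0.9492 Bond=-143.9347
(2,2): Delta=1.0000 Bond=-154.0273
(3,0): Delta=0.0000 Bond=0.0000
(3,1): Delta=0.9082 Bond=-139.9504
(3,2): Delta=1.0000 Bond=-157.1078
(3,3): Delta=1.0000 Bond=-157.1078
V0=22.6033

Under the risk-neutral measure, an up-move has probability p* = (R−d)/(u−d) = 0.4000 and values discount at R = 1.02.
Expiry values: V(4,0)=0.0000, V(4,1)=0.0000, V(4,2)=30.3722, V(4,3)=70.9301, V(4,4)=120.1174
Node (3,0) S=137.8769: V=(p*·0.0000+(1−p*)·0.0000)/1.02=0.0000; Δ=(0.0000−0.0000)/(157.1797−129.6043)=0.0000; B=V−Δ·S=0.0000
Node (3,1) S=167.2125: V=(p*·30.3722+(1−p*)·0.0000)/1.02=11.9107; Δ=(30.3722−0.0000)/(190.6222−157.1797)=0.9082; B=V−Δ·S=-139.9504
Node (3,2) S=202.7896: V=(p*·70.9301+(1−p*)·30.3722)/1.02=45.6817; Δ=(70.9301−30.3722)/(231.1801−190.6222)=1.0000; B=V−Δ·S=-157.1078
Node (3,3) S=245.9363: V=(p*·120.1174+(1−p*)·70.9301)/1.02=88.8285; Δ=(120.1174−70.9301)/(280.3674−231.1801)=1.0000; B=V−Δ·S=-157.1078
Node (2,0) S=146.6776: V=(p*·11.9107+(1−p*)·0.0000)/1.02=4.6709; Δ=(11.9107−0.0000)/(167.2125−137.8769)=0.4060; B=V−Δ·S=-54.8825
Node (2,1) S=177.8856: V=(p*·45.6817+(1−p*)·11.9107)/1.02=24.9207; Δ=(45.6817−11.9107)/(202.7896−167.2125)=0.9492; B=V−Δ·S=-143.9347
Node (2,2) S=215.7336: V=(p*·88.8285+(1−p*)·45.6817)/1.02=61.7063; Δ=(88.8285−45.6817)/(245.9363−202.7896)=1.0000; B=V−Δ·S=-154.0273
Node (1,0) S=156.0400: V=(p*·24.9207+(1−p*)·4.6709)/1.02=12.5204; Δ=(24.9207−4.6709)/(177.8856−146.6776)=0.6489; B=V−Δ·S=-88.7288
Node (1,1) S=189.2400: V=(p*·61.7063+(1−p*)·24.9207)/1.02=38.8578; Δ=(61.7063−24.9207)/(215.7336−177.8856)=0.9719; B=V−Δ·S=-145.0703
Node (0,0) S=166.0000: V=(p*·38.8578+(1−p*)·12.5204)/1.02=22.6033; Δ=(38.8578−12.5204)/(189.2400−156.0400)=0.7933; B=V−Δ·S=-109.0837
Check: Δ(0,0)·S0 + B(0,0) = 22.6033 = V0.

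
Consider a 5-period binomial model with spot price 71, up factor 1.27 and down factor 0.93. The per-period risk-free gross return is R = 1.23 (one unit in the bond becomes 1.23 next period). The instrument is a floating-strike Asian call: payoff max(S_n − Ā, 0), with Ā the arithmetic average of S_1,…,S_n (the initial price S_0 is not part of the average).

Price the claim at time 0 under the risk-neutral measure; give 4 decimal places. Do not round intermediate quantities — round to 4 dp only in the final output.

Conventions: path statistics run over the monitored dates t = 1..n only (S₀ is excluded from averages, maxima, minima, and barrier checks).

price = 22.0405

Risk-neutral up-probability p* = (R−d)/(u−d) = (1.23−0.93)/(1.27−0.93) = 0.8824; the claim prices as the p*-weighted sum of path payoffs discounted by R^5.
Enumerate all 2^5 = 32 price paths (U = up ×1.27, D = down ×0.93); each path with k up-moves has probability p*^k·(1−p*)^(5−k).
DDDDD: Ā=57.4106, payoff=0.0000, prob=0.000023
UDDDD: Ā=78.3994, payoff=0.0000, prob=0.000169
DUDDD: Ā=73.5714, payoff=0.0000, prob=0.000169
UUDDD: Ā=100.4684, payoff=0.0000, prob=0.001268
DDUDD: Ā=69.0813, payoff=0.0000, prob=0.000169
UDUDD: Ā=94.3369, payoff=0.0000, prob=0.001268
DUUDD: Ā=89.5089, payoff=2.6028, prob=0.001268
UUUDD: Ā=122.2325, payoff=3.5544, prob=0.009508
DDDUD: Ā=64.9056, payoff=2.5463, prob=0.000169
UDDUD: Ā=88.6345, payoff=3.4771, prob=0.001268
DUDUD: Ā=83.8065, payoff=8.3051, prob=0.001268
UUDUD: Ā=114.4455, payoff=11.3414, prob=0.009508
DDUUD: Ā=79.3165, payoff=12.7952, prob=0.001268
UDUUD: Ā=108.3139, payoff=17.4730, prob=0.009508
DUUUD: Ā=103.4859, payoff=22.3010, prob=0.009508
UUUUD: Ā=141.3195, payoff=30.4540, prob=0.071310
DDDDU: Ā=61.0222, payoff=6.4297, prob=0.000169
UDDDU: Ā=83.3313, payoff=8.7803, prob=0.001268
DUDDU: Ā=78.5033, payoff=13.6083, prob=0.001268
UUDDU: Ā=107.2035, payoff=18.5834, prob=0.009508
DDUDU: Ā=74.0133, payoff=18.0984, prob=0.001268
UDUDU: Ā=101.0719, payoff=24.7150, prob=0.009508
DUUDU: Ā=96.2439, payoff=29.5430, prob=0.009508
UUUDU: Ā=131.4299, payoff=40.3436, prob=0.071310
DDDUU: Ā=69.8376, payoff=22.2741, prob=0.001268
UDDUU: Ā=95.3696, payoff=30.4173, prob=0.009508
DUDUU: Ā=90.5416, payoff=35.2453, prob=0.009508
UUDUU: Ā=123.6428, payoff=48.1307, prob=0.071310
DDUUU: Ā=86.0515, payoff=39.7354, prob=0.009508
UDUUU: Ā=117.5112, payoff=54.2623, prob=0.071310
DUUUU: Ā=112.6832, payoff=59.0903, prob=0.071310
UUUUU: Ā=153.8792, payoff=80.6932, prob=0.534825
Price = Σ prob·payoff / R^5 = 62.050725 / 2.815306 = 22.0405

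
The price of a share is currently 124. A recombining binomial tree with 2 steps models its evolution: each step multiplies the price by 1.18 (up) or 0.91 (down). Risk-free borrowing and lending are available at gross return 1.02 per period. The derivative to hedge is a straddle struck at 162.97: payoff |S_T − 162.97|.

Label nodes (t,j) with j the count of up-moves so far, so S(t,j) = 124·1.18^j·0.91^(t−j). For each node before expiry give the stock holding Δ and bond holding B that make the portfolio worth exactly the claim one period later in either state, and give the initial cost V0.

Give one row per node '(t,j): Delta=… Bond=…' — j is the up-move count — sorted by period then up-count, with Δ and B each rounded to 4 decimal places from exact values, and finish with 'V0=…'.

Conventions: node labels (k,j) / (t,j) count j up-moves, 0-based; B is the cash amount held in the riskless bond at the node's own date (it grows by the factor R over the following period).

(0,0): Delta=-0.7689 Bond=131.0704
(1,0): Delta=-1.0000 Bond=159.7745
(1,1): Delta=-0.5096 Bond=95.7533
V0=35.7327

The replicating-portfolio and risk-neutral prices coincide; use p* = (1.02−0.91)/(1.18−0.91) = 0.4074 for the latter.
Payoffs at expiry: V(2,0)=60.2856, V(2,1)=29.8188, V(2,2)=9.6876
  t=1,j=0: stock 112.8400 → up 133.1512 (V=29.8188), down 102.6844 (V=60.2856). Price 46.9345; hedge Δ=-1.0000, bond B=159.7745.
  t=1,j=1: stock 146.3200 → up 172.6576 (V=9.6876), down 133.1512 (V=29.8188). Price 21.1933; hedge Δ=-0.5096, bond B=95.7533.
  t=0,j=0: stock 124.0000 → up 146.3200 (V=21.1933), down 112.8400 (V=46.9345). Price 35.7327; hedge Δ=-0.7689, bond B=131.0704.
Verification: the root portfolio costs Δ(0,0)·S0 + B(0,0) = 35.7327, matching V0.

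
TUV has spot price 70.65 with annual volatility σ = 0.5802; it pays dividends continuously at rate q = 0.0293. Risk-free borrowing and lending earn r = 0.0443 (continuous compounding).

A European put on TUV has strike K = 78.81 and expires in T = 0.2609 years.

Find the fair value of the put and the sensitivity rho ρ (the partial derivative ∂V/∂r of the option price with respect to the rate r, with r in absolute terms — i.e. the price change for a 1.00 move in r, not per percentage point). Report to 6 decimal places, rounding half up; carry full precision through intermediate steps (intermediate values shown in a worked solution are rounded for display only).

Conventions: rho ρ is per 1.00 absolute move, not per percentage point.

price = 13.155106
ρ = -14.081251

σ√T = 0.5802·√0.2609 = 0.296357
d₁ = (ln(S/K) + (r−q+σ²/2)T) / (σ√T) = (ln(70.65/78.81) + (0.0443−0.0293+0.5802²/2)·0.2609) / 0.296357 = (-0.109302 + 0.047827) / 0.296357 = -0.207435
d₂ = d₁ − σ√T = -0.207435 − 0.296357 = -0.503791
e^{−rT} = 0.988509
e^{−qT} = 0.992385
N(−d₁) = 0.582165,  N(−d₂) = 0.692796
Put price V = K·e^{−rT}·N(−d₂) − S·e^{−qT}·N(−d₁) = 53.971833 − 40.816727 = 13.155106
ρ = −K·T·e^{−rT}·N(−d₂) = -14.081251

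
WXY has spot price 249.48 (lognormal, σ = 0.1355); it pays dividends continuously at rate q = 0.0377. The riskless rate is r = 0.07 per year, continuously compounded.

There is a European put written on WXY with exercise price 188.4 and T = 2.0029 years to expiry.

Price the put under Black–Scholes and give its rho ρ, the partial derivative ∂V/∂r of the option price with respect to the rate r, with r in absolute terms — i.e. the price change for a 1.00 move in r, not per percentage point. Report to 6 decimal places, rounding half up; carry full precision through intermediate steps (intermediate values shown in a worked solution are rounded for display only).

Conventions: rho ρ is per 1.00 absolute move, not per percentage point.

price = 0.528668
ρ = -14.437748

σ√T = 0.1355·√2.0029 = 0.191765
d₁ = (ln(S/K) + (r−q+σ²/2)T) / (σ√T) = (ln(249.48/188.4) + (0.07−0.0377+0.1355²/2)·2.0029) / 0.191765 = (0.280811 + 0.083081) / 0.191765 = 1.897595
d₂ = d₁ − σ√T = 1.897595 − 0.191765 = 1.705830
e^{−rT} = 0.869182
e^{−qT} = 0.927271
N(−d₁) = 0.028875,  N(−d₂) = 0.044020
Put price V = K·e^{−rT}·N(−d₂) − S·e^{−qT}·N(−d₁) = 7.208422 − 6.679754 = 0.528668
ρ = −K·T·e^{−rT}·N(−d₂) = -14.437748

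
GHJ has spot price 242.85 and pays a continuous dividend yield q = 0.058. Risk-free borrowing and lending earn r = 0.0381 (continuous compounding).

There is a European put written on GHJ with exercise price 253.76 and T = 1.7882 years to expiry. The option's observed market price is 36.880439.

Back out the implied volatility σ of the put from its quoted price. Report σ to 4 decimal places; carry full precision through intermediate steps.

sigma = 0.2217

At σ = 0.2217 the Black–Scholes value reproduces the quote:
σ√T = 0.2217·√1.7882 = 0.296465
d₁ = (ln(S/K) + (r−q+σ²/2)T) / (σ√T) = (ln(242.85/253.76) + (0.0381−0.058+0.2217²/2)·1.7882) / 0.296465 = (-0.043945 + 0.008361) / 0.296465 = -0.120029
d₂ = d₁ − σ√T = -0.120029 − 0.296465 = -0.416494
e^{−rT} = 0.934139
e^{−qT} = 0.901482
N(−d₁) = 0.547770,  N(−d₂) = 0.661476
V = K·e^{−rT}·N(−d₂) − S·e^{−qT}·N(−d₁) = 156.800842 − 119.920403 = 36.880439 (equal to the quote); since ∂V/∂σ > 0 for all σ, the implied volatility is unique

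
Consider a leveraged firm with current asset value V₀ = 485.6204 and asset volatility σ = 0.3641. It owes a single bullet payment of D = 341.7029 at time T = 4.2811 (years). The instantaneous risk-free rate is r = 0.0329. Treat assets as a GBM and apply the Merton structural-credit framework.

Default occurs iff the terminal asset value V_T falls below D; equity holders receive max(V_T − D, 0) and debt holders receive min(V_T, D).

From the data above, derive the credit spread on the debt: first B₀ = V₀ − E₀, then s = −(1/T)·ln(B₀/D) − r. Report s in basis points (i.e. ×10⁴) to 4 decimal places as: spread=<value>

spread=360.8533

Equity is a call on the firm's assets struck at D = 341.7029:
d₁ = [ln(V₀/D) + (r + σ²/2)T] / (σ√T)
   = [ln(485.6204/341.7029) + (0.0329 + 0.5·0.3641²)·4.2811] / (0.3641·√4.2811)
   = [0.351486 + 0.424618] / 0.753353 = 1.030200
d₂ = d₁ − σ√T = 1.030200 − 0.753353 = 0.276847
N(d₁) = 0.848542,  N(d₂) = 0.609051,  e^(−rT) = 0.868621
E₀ = V₀·N(d₁) − D·e^(−rT)·N(d₂)
   = 485.6204·0.848542 − 341.7029·0.868621·0.609051 = 231.296528
B₀ = V₀ − E₀ = 485.6204 − 231.296528 = 254.323872
spread = −(1/T)·ln(B₀/D) − r = −(1/4.2811)·ln(254.323872/341.7029) − 0.0329 = 0.03608533
in basis points: 0.03608533 × 10⁴ = 360.8533 bp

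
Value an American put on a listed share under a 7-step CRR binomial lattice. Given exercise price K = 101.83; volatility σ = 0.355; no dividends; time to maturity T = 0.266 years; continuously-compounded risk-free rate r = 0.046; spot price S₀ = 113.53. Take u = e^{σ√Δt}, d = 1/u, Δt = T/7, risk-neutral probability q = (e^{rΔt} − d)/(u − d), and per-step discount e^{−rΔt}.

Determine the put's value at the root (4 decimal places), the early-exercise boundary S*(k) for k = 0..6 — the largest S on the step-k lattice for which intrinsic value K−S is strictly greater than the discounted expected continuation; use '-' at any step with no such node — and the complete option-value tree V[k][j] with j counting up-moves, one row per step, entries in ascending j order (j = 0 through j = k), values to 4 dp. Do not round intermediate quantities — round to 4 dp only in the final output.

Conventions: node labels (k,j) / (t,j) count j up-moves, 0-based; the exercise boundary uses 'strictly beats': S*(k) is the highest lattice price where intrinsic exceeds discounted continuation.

params: Δt=0.03800 u=1.07165 d=0.93314 q=0.49534 e^(-rΔt)=0.99825
t_7 payoffs: 31.8890 21.5070 9.5839 0.0000 0.0000 0.0000 0.0000 0.0000
t_6: node(6,0) S=74.9524 payoff=26.8776 vs cont=26.6997 → 26.8776 [stop]  node(6,1) S=86.0784 payoff=15.7516 vs cont=15.5738 → 15.7516 [stop]  node(6,2) S=98.8558 payoff=2.9742 vs cont=4.8282 → 4.8282 [wait]  node(6,3) S=113.5300 payoff=0.0000 vs cont=0.0000 → 0.0000 [wait]  node(6,4) S=130.3824 payoff=0.0000 vs cont=0.0000 → 0.0000 [wait]  node(6,5) S=149.7363 payoff=0.0000 vs cont=0.0000 → 0.0000 [wait]  node(6,6) S=171.9632 payoff=0.0000 vs cont=0.0000 → 0.0000 [wait]  ⇒ S*(6)=86.0784
t_5: node(5,0) S=80.3230 payoff=21.5070 vs cont=21.3292 → 21.5070 [stop]  node(5,1) S=92.2461 payoff=9.5839 vs cont=10.3228 → 10.3228 [wait]  node(5,2) S=105.9392 payoff=0.0000 vs cont=2.4323 → 2.4323 [wait]  node(5,3) S=121.6648 payoff=0.0000 vs cont=0.0000 → 0.0000 [wait]  node(5,4) S=139.7247 payoff=0.0000 vs cont=0.0000 → 0.0000 [wait]  node(5,5) S=160.4654 payoff=0.0000 vs cont=0.0000 → 0.0000 [wait]  ⇒ S*(5)=80.3230
t_4: node(4,0) S=86.0784 payoff=15.7516 vs cont=15.9392 → 15.9392 [wait]  node(4,1) S=98.8558 payoff=2.9742 vs cont=6.4032 → 6.4032 [wait]  node(4,2) S=113.5300 payoff=0.0000 vs cont=1.2254 → 1.2254 [wait]  node(4,3) S=130.3824 payoff=0.0000 vs cont=0.0000 → 0.0000 [wait]  node(4,4) S=149.7363 payoff=0.0000 vs cont=0.0000 → 0.0000 [wait]  ⇒ S*(4)=-
t_3: node(3,0) S=92.2461 payoff=9.5839 vs cont=11.1960 → 11.1960 [wait]  node(3,1) S=105.9392 payoff=0.0000 vs cont=3.8317 → 3.8317 [wait]  node(3,2) S=121.6648 payoff=0.0000 vs cont=0.6173 → 0.6173 [wait]  node(3,3) S=139.7247 payoff=0.0000 vs cont=0.0000 → 0.0000 [wait]  ⇒ S*(3)=-
t_2: node(2,0) S=98.8558 payoff=2.9742 vs cont=7.5350 → 7.5350 [wait]  node(2,1) S=113.5300 payoff=0.0000 vs cont=2.2356 → 2.2356 [wait]  node(2,2) S=130.3824 payoff=0.0000 vs cont=0.3110 → 0.3110 [wait]  ⇒ S*(2)=-
t_1: node(1,0) S=105.9392 payoff=0.0000 vs cont=4.9014 → 4.9014 [wait]  node(1,1) S=121.6648 payoff=0.0000 vs cont=1.2800 → 1.2800 [wait]  ⇒ S*(1)=-
t_0: node(0,0) S=113.5300 payoff=0.0000 vs cont=3.1022 → 3.1022 [wait]  ⇒ S*(0)=-

price = 3.1022
boundary = - - - - - 80.3230 86.0784
tree:
3.1022
4.9014 1.2800
7.5350 2.2356 0.3110
11.1960 3.8317 0.6173 0.0000
15.9392 6.4032 1.2254 0.0000 0.0000
21.5070 10.3228 2.4323 0.0000 0.0000 0.0000
26.8776 15.7516 4.8282 0.0000 0.0000 0.0000 0.0000
31.8890 21.5070 9.5839 0.0000 0.0000 0.0000 0.0000 0.0000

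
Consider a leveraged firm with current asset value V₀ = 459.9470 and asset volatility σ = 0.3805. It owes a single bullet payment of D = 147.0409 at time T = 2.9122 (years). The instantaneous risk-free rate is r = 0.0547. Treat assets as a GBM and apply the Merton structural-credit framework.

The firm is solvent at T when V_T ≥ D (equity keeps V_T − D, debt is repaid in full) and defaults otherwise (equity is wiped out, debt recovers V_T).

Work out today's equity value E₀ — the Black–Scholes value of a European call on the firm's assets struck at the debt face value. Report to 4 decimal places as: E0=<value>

Work the structural quantities from V₀ = 459.9470 against face 147.0409:
d₁ = [ln(V₀/D) + (r + σ²/2)T] / (σ√T)
   = [ln(459.9470/147.0409) + (0.0547 + 0.5·0.3805²)·2.9122] / (0.3805·√2.9122)
   = [1.140400 + 0.370112] / 0.649330 = 2.326264
d₂ = d₁ − σ√T = 2.326264 − 0.649330 = 1.676934
N(d₁) = 0.989998,  N(d₂) = 0.953222,  e^(−rT) = 0.852743
E₀ = V₀·N(d₁) − D·e^(−rT)·N(d₂)
   = 459.9470·0.989998 − 147.0409·0.852743·0.953222 = 335.823799

E0=335.8238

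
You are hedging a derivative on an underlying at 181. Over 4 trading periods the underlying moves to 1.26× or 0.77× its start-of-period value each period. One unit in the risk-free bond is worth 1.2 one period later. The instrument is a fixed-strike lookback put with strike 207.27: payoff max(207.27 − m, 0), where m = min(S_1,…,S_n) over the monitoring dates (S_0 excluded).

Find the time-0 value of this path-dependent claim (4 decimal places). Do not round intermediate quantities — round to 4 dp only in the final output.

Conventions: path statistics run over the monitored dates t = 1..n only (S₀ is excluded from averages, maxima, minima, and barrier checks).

price = 6.4742

With p* = (R−d)/(u−d) = 0.8776, sum probability × payoff across the paths and divide by R^4.
Enumerate all 2^4 = 16 price paths (U = up ×1.26, D = down ×0.77); each path with k up-moves has probability p*^k·(1−p*)^(4−k).
DDDD: m=63.6270, payoff=143.6430, prob=0.000225
UDDD: m=104.1169, payoff=103.1531, prob=0.001611
DUDD: m=104.1169, payoff=103.1531, prob=0.001611
UUDD: m=170.3731, payoff=36.8969, prob=0.011547
DDUD: m=104.1169, payoff=103.1531, prob=0.001611
UDUD: m=170.3731, payoff=36.8969, prob=0.011547
DUUD: m=139.3700, payoff=67.9000, prob=0.011547
UUUD: m=228.0600, payoff=0.0000, prob=0.082751
DDDU: m=82.6325, payoff=124.6375, prob=0.001611
UDDU: m=135.2168, payoff=72.0532, prob=0.011547
DUDU: m=135.2168, payoff=72.0532, prob=0.011547
UUDU: m=221.2638, payoff=0.0000, prob=0.082751
DDUU: m=107.3149, payoff=99.9551, prob=0.011547
UDUU: m=175.6062, payoff=31.6638, prob=0.082751
DUUU: m=139.3700, payoff=67.9000, prob=0.082751
UUUU: m=228.0600, payoff=0.0000, prob=0.593048
Price = Σ prob·payoff / R^4 = 13.424849 / 2.073600 = 6.4742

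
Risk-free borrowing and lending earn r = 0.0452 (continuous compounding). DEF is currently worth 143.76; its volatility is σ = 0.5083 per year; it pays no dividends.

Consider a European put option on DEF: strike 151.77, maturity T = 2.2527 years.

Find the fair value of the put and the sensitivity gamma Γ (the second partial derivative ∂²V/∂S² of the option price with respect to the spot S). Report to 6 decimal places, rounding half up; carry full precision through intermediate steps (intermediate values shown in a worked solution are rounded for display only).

price = 38.458950
Γ = 0.003296

σ√T = 0.5083·√2.2527 = 0.762907
d₁ = (ln(S/K) + (r+σ²/2)T) / (σ√T) = (ln(143.76/151.77) + (0.0452+0.5083²/2)·2.2527) / 0.762907 = (-0.054221 + 0.392836) / 0.762907 = 0.443848
d₂ = d₁ − σ√T = 0.443848 − 0.762907 = -0.319059
e^{−rT} = 0.903190
N(−d₁) = 0.328576,  N(−d₂) = 0.625159
Put price V = K·e^{−rT}·N(−d₂) − S·N(−d₁) = 85.695072 − 47.236122 = 38.458950
φ(d₁) = (1/√(2π))·e^{−d₁²/2} = 0.361520
Γ = φ(d₁) / (S·σ·√T) = 0.003296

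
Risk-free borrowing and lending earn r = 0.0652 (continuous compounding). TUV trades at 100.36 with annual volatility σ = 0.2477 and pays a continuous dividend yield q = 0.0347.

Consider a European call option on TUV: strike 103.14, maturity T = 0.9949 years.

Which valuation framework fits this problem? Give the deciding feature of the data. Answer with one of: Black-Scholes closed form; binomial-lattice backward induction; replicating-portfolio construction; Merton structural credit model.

framework: Black-Scholes closed form

Key observation: with TUV following a GBM at constant σ and r, the European call struck at 103.14 prices in closed form — nothing here needs a stepwise model or a balance sheet.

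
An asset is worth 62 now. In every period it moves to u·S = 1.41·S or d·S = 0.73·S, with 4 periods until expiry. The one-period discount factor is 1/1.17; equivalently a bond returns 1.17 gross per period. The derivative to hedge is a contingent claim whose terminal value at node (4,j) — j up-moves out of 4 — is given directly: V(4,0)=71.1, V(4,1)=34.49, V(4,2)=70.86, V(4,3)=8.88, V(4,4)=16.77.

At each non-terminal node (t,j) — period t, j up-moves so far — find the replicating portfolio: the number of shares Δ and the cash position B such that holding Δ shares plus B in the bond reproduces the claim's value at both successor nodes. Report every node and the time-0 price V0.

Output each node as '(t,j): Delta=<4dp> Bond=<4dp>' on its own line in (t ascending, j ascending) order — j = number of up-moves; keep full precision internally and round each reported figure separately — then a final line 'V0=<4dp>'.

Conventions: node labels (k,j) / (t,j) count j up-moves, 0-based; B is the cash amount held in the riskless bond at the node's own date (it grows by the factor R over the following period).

(0,0): Delta=-0.2689 Bond=34.5665
(1,0): Delta=-0.3299 Bond=43.2055
(1,1): Delta=-0.2516 Bond=38.9359
(2,0): Delta=0.4037 Bond=26.3120
(2,1): Delta=-0.5371 Bond=63.7715
(2,2): Delta=-0.1710 Bond=35.6187
(3,0): Delta=-2.2322 Bond=94.3606
(3,1): Delta=1.1481 Bond=-3.8925
(3,2): Delta=-1.0130 Bond=117.4336
(3,3): Delta=0.0668 Bond=0.3503
V0=17.8976

Since d<R<u, set p* = (R−d)/(u−d) = 0.6471; price each node as the discounted p*-expectation of its children.
Payoffs at expiry: V(4,0)=71.1000, V(4,1)=34.4900, V(4,2)=70.8600, V(4,3)=8.8800, V(4,4)=16.7700
  t=3,j=0: stock 24.1191 → up 34.0079 (V=34.4900), down 17.6069 (V=71.1000). Price 40.5224; hedge Δ=-2.2322, bond B=94.3606.
  t=3,j=1: stock 46.5861 → up 65.6864 (V=70.8600), down 34.0079 (V=34.4900). Price 49.5928; hedge Δ=1.1481, bond B=-3.8925.
  t=3,j=2: stock 89.9814 → up 126.8738 (V=8.8800), down 65.6864 (V=70.8600). Price 26.2866; hedge Δ=-1.0130, bond B=117.4336.
  t=3,j=3: stock 173.7997 → up 245.0576 (V=16.7700), down 126.8738 (V=8.8800). Price 11.9532; hedge Δ=0.0668, bond B=0.3503.
  t=2,j=0: stock 33.0398 → up 46.5861 (V=49.5928), down 24.1191 (V=40.5224). Price 39.6508; hedge Δ=0.4037, bond B=26.3120.
  t=2,j=1: stock 63.8166 → up 89.9814 (V=26.2866), down 46.5861 (V=49.5928). Price 29.4977; hedge Δ=-0.5371, bond B=63.7715.
  t=2,j=2: stock 123.2622 → up 173.7997 (V=11.9532), down 89.9814 (V=26.2866). Price 14.5402; hedge Δ=-0.1710, bond B=35.6187.
  t=1,j=0: stock 45.2600 → up 63.8166 (V=29.4977), down 33.0398 (V=39.6508). Price 28.2745; hedge Δ=-0.3299, bond B=43.2055.
  t=1,j=1: stock 87.4200 → up 123.2622 (V=14.5402), down 63.8166 (V=29.4977). Price 16.9396; hedge Δ=-0.2516, bond B=38.9359.
  t=0,j=0: stock 62.0000 → up 87.4200 (V=16.9396), down 45.2600 (V=28.2745). Price 17.8976; hedge Δ=-0.2689, bond B=34.5665.
Sanity check at the root: Δ(0,0)·S0 + B(0,0) reproduces V0 = 17.8976.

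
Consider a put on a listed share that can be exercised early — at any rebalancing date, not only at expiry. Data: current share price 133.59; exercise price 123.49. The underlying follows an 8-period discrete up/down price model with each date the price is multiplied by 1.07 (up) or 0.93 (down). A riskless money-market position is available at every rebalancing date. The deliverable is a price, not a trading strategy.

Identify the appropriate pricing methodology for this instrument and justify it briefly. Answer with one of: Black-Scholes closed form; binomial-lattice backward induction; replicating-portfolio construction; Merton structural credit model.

Key observation: with exercise allowed before expiry on a discrete up/down model (8 steps from spot 133.59), the strike-123.49 put's value must be rolled back through the tree testing early exercise at each node.

framework: binomial-lattice backward induction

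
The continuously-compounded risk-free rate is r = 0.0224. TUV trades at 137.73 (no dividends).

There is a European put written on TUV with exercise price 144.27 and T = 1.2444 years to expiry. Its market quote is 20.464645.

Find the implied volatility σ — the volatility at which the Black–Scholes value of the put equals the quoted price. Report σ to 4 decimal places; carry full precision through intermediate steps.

At σ = 0.3111 the Black–Scholes value reproduces the quote:
σ√T = 0.3111·√1.2444 = 0.347040
d₁ = (ln(S/K) + (r+σ²/2)T) / (σ√T) = (ln(137.73/144.27) + (0.0224+0.3111²/2)·1.2444) / 0.347040 = (-0.046391 + 0.088093) / 0.347040 = 0.120164
d₂ = d₁ − σ√T = 0.120164 − 0.347040 = -0.226876
e^{−rT} = 0.972510
N(−d₁) = 0.452177,  N(−d₂) = 0.589740
V = K·e^{−rT}·N(−d₂) − S·N(−d₁) = 82.742928 − 62.278283 = 20.464645 (the quoted price), and the Black–Scholes price is strictly increasing in σ, so σ is unique

sigma = 0.3111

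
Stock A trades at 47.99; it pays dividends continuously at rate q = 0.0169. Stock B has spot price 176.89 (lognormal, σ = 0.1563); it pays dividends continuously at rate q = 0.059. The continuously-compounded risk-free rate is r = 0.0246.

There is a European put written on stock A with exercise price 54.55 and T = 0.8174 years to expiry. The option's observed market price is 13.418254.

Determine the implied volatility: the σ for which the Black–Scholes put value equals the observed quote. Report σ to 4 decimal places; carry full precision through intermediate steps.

At σ = 0.5598 the Black–Scholes value reproduces the quote:
σ√T = 0.5598·√0.8174 = 0.506116
d₁ = (ln(S/K) + (r−q+σ²/2)T) / (σ√T) = (ln(47.99/54.55) + (0.0246−0.0169+0.5598²/2)·0.8174) / 0.506116 = (-0.128125 + 0.134371) / 0.506116 = 0.012340
d₂ = d₁ − σ√T = 0.012340 − 0.506116 = -0.493776
e^{−rT} = 0.980093
e^{−qT} = 0.986281
N(−d₁) = 0.495077,  N(−d₂) = 0.689268
V = K·e^{−rT}·N(−d₂) − S·e^{−qT}·N(−d₁) = 36.851050 − 23.432797 = 13.418254 (matching the quote); vega is positive throughout, so no other σ reproduces this price

sigma = 0.5598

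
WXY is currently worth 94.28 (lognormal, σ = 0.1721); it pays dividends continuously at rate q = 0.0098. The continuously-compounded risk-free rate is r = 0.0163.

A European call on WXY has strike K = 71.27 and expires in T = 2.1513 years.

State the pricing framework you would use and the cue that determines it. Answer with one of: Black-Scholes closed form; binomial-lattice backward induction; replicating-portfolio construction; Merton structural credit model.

Key observation: a European-exercise option on WXY struck at 71.27 — a GBM underlying with constant parameters — admits an analytic price: the data contain no early exercise, no discrete tree, no debt structure.

framework: Black-Scholes closed form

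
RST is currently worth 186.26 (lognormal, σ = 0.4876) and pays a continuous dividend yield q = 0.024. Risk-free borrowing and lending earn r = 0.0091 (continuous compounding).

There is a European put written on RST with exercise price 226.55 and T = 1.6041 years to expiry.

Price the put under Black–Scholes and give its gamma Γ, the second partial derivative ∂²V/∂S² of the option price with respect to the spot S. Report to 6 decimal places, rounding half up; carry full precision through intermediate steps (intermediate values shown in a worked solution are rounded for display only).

σ√T = 0.4876·√1.6041 = 0.617560
d₁ = (ln(S/K) + (r−q+σ²/2)T) / (σ√T) = (ln(186.26/226.55) + (0.0091−0.024+0.4876²/2)·1.6041) / 0.617560 = (-0.195822 + 0.166789) / 0.617560 = -0.047012
d₂ = d₁ − σ√T = -0.047012 − 0.617560 = -0.664572
e^{−rT} = 0.985509
e^{−qT} = 0.962233
N(−d₁) = 0.518748,  N(−d₂) = 0.746838
Put price V = K·e^{−rT}·N(−d₂) − S·e^{−qT}·N(−d₁) = 166.744281 − 92.972940 = 73.771341
φ(d₁) = (1/√(2π))·e^{−d₁²/2} = 0.398502
Γ = e^{−qT}·φ(d₁) / (S·σ·√T) = 0.003334

price = 73.771341
Γ = 0.003334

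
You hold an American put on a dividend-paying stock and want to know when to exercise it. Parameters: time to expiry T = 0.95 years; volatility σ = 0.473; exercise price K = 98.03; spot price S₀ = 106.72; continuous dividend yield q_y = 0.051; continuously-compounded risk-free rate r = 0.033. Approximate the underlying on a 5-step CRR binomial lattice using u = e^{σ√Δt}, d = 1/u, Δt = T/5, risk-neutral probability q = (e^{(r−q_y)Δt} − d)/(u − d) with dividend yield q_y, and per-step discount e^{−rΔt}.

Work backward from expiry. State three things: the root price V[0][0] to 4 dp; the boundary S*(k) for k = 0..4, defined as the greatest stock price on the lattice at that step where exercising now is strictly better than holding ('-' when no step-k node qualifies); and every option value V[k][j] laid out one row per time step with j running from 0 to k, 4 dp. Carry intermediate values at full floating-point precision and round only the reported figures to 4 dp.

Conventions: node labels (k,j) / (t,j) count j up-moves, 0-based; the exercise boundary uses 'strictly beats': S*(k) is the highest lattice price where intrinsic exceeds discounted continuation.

price = 15.3781
boundary = - - - 57.4940 46.7823
tree:
15.3781
21.9515 7.2458
30.4121 11.5151 1.9247
40.5360 17.9833 3.4612 0.0000
51.2477 27.4403 6.2243 0.0000 0.0000
59.9637 40.5360 11.1930 0.0000 0.0000 0.0000

Δt=0.19000  u=1.22897  d=0.81369  q=0.44042  discount=0.99375
step 5 (expiry): payoffs max(K−S,0) = 59.9637 40.5360 11.1930 0.0000 0.0000 0.0000
step 4: (k=4,j=0): S=46.7823, K−S=51.2477, hold=51.0861 ⇒ V=51.2477 exercise | (k=4,j=1): S=70.6584, K−S=27.3716, hold=27.4403 ⇒ V=27.4403 continue | (k=4,j=2): S=106.7200, K−S=0.0000, hold=6.2243 ⇒ V=6.2243 continue | (k=4,j=3): S=161.1862, K−S=0.0000, hold=0.0000 ⇒ V=0.0000 continue | (k=4,j=4): S=243.4502, K−S=0.0000, hold=0.0000 ⇒ V=0.0000 continue  boundary S*=46.7823
step 3: (k=3,j=0): S=57.4940, K−S=40.5360, hold=40.5077 ⇒ V=40.5360 exercise | (k=3,j=1): S=86.8370, K−S=11.1930, hold=17.9833 ⇒ V=17.9833 continue | (k=3,j=2): S=131.1556, K−S=0.0000, hold=3.4612 ⇒ V=3.4612 continue | (k=3,j=3): S=198.0929, K−S=0.0000, hold=0.0000 ⇒ V=0.0000 continue  boundary S*=57.4940
step 2: (k=2,j=0): S=70.6584, K−S=27.3716, hold=30.4121 ⇒ V=30.4121 continue | (k=2,j=1): S=106.7200, K−S=0.0000, hold=11.5151 ⇒ V=11.5151 continue | (k=2,j=2): S=161.1862, K−S=0.0000, hold=1.9247 ⇒ V=1.9247 continue  boundary S*=-
step 1: (k=1,j=0): S=86.8370, K−S=11.1930, hold=21.9515 ⇒ V=21.9515 continue | (k=1,j=1): S=131.1556, K−S=0.0000, hold=7.2458 ⇒ V=7.2458 continue  boundary S*=-
step 0: (k=0,j=0): S=106.7200, K−S=0.0000, hold=15.3781 ⇒ V=15.3781 continue  boundary S*=-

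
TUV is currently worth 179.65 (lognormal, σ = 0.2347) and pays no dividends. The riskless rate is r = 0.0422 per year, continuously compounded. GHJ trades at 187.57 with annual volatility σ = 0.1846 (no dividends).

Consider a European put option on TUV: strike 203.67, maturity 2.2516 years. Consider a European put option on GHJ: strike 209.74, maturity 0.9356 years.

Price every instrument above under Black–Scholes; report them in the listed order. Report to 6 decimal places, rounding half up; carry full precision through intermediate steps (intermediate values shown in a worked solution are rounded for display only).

price(TUV put K=203.67) = 28.372816
price(GHJ put K=209.74) = 21.982555

[TUV put K=203.67]
σ√T = 0.2347·√2.2516 = 0.352175
d₁ = (ln(S/K) + (r+σ²/2)T) / (σ√T) = (ln(179.65/203.67) + (0.0422+0.2347²/2)·2.2516) / 0.352175 = (-0.125491 + 0.157031) / 0.352175 = 0.089560
d₂ = d₁ − σ√T = 0.089560 − 0.352175 = -0.262616
e^{−rT} = 0.909357
N(−d₁) = 0.464319,  N(−d₂) = 0.603577
price = K·e^{−rT}·N(−d₂) − S·N(−d₁) = 111.787652 − 83.414836 = 28.372816
[GHJ put K=209.74]
σ√T = 0.1846·√0.9356 = 0.178557
d₁ = (ln(S/K) + (r+σ²/2)T) / (σ√T) = (ln(187.57/209.74) + (0.0422+0.1846²/2)·0.9356) / 0.178557 = (-0.111717 + 0.055424) / 0.178557 = -0.315266
d₂ = d₁ − σ√T = -0.315266 − 0.178557 = -0.493823
e^{−rT} = 0.961287
N(−d₁) = 0.623720,  N(−d₂) = 0.689284
price = K·e^{−rT}·N(−d₂) − S·N(−d₁) = 138.973745 − 116.991190 = 21.982555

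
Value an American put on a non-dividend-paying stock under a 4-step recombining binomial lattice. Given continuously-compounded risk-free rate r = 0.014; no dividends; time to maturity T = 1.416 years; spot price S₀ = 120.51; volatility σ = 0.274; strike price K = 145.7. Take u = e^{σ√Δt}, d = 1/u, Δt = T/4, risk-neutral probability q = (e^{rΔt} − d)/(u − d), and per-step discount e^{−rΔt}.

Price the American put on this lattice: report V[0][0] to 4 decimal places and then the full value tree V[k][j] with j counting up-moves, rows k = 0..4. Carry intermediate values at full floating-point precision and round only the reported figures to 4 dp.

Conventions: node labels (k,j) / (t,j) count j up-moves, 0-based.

price = 31.8462
tree:
31.8462
44.3356 18.3481
58.7195 28.8702 6.8875
71.8039 43.3182 13.1718 0.0000
82.9200 58.7195 25.1900 0.0000 0.0000

Δt=0.35400  u=1.17707  d=0.84957  q=0.47450  discount=0.99506
step 4 (expiry): payoffs max(K−S,0) = 82.9200 58.7195 25.1900 0.0000 0.0000
k=3: (k=3,j=0): S=73.8961, K−S=71.8039, hold=71.0836 ⇒ V=71.8039 exercise | (k=3,j=1): S=102.3818, K−S=43.3182, hold=42.5979 ⇒ V=43.3182 exercise | (k=3,j=2): S=141.8481, K−S=3.8519, hold=13.1718 ⇒ V=13.1718 continue | (k=3,j=3): S=196.5281, K−S=0.0000, hold=0.0000 ⇒ V=0.0000 continue
k=2: (k=2,j=0): S=86.9805, K−S=58.7195, hold=57.9992 ⇒ V=58.7195 exercise | (k=2,j=1): S=120.5100, K−S=25.1900, hold=28.8702 ⇒ V=28.8702 continue | (k=2,j=2): S=166.9645, K−S=0.0000, hold=6.8875 ⇒ V=6.8875 continue
k=1: (k=1,j=0): S=102.3818, K−S=43.3182, hold=44.3356 ⇒ V=44.3356 continue | (k=1,j=1): S=141.8481, K−S=3.8519, hold=18.3481 ⇒ V=18.3481 continue
k=0: (k=0,j=0): S=120.5100, K−S=25.1900, hold=31.8462 ⇒ V=31.8462 continue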